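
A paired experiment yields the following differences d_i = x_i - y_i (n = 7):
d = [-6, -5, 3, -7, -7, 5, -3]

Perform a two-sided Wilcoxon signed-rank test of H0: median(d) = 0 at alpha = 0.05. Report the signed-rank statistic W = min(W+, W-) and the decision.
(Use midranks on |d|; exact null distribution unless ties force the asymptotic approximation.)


Step 1: Drop any zero differences (none here) and take |d_i|.
|d| = [6, 5, 3, 7, 7, 5, 3]
Step 2: Midrank |d_i| (ties get averaged ranks).
ranks: |6|->5, |5|->3.5, |3|->1.5, |7|->6.5, |7|->6.5, |5|->3.5, |3|->1.5
Step 3: Attach original signs; sum ranks with positive sign and with negative sign.
W+ = 1.5 + 3.5 = 5
W- = 5 + 3.5 + 6.5 + 6.5 + 1.5 = 23
(Check: W+ + W- = 28 should equal n(n+1)/2 = 28.)
Step 4: Test statistic W = min(W+, W-) = 5.
Step 5: Ties in |d|, so use the tie-corrected normal approximation.
        E[W] = n(n+1)/4 = 7*8/4 = 14.
        Tie groups: |d|=3 (t=2), |d|=5 (t=2), |d|=7 (t=2); sum(t^3 - t) = 18.
        Var[W] = n(n+1)(2n+1)/24 - sum(t^3-t)/48 = 840/24 - 18/48 = 34.625.
        z = (W - E[W]) / sqrt(Var[W]) = (5 - 14) / 5.8843 = -1.5295.
        Two-sided p = 2*Phi(z) = 0.126142.
Step 6: alpha = 0.05. fail to reject H0.

W+ = 5, W- = 23, W = min = 5, p = 0.126142, fail to reject H0.


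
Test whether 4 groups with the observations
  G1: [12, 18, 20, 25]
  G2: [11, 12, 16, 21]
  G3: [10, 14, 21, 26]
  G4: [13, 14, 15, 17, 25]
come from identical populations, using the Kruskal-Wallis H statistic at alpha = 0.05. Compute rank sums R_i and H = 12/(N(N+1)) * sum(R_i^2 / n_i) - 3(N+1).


Step 1: Combine all N = 17 observations and assign midranks.
sorted (value, group, rank): (10,G3,1), (11,G2,2), (12,G1,3.5), (12,G2,3.5), (13,G4,5), (14,G3,6.5), (14,G4,6.5), (15,G4,8), (16,G2,9), (17,G4,10), (18,G1,11), (20,G1,12), (21,G2,13.5), (21,G3,13.5), (25,G1,15.5), (25,G4,15.5), (26,G3,17)
Step 2: Sum ranks within each group.
R_1 = 42 (n_1 = 4)
R_2 = 28 (n_2 = 4)
R_3 = 38 (n_3 = 4)
R_4 = 45 (n_4 = 5)
Step 3: H = 12/(N(N+1)) * sum(R_i^2/n_i) - 3(N+1)
     = 12/(17*18) * (42^2/4 + 28^2/4 + 38^2/4 + 45^2/5) - 3*18
     = 0.039216 * 1403 - 54
     = 1.019608.
Step 4: Ties present; correction factor C = 1 - 24/(17^3 - 17) = 0.995098. Corrected H = 1.019608 / 0.995098 = 1.024631.
Step 5: Under H0, H ~ chi^2(3); p-value = 0.795292.
Step 6: alpha = 0.05. fail to reject H0.

H = 1.0246, df = 3, p = 0.795292, fail to reject H0.


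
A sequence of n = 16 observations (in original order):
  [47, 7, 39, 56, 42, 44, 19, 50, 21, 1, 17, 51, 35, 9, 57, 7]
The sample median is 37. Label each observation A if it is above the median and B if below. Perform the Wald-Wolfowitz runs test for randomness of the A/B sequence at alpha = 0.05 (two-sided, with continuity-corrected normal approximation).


Step 1: Compute median = 37; label A = above, B = below.
Labels in order: ABAAAABABBBABBAB  (n_A = 8, n_B = 8)
Step 2: Count runs R = 10.
Step 3: Under H0 (random ordering), E[R] = 2*n_A*n_B/(n_A+n_B) + 1 = 2*8*8/16 + 1 = 9.0000.
        Var[R] = 2*n_A*n_B*(2*n_A*n_B - n_A - n_B) / ((n_A+n_B)^2 * (n_A+n_B-1)) = 14336/3840 = 3.7333.
        SD[R] = 1.9322.
Step 4: Continuity-corrected z = (R - 0.5 - E[R]) / SD[R] = (10 - 0.5 - 9.0000) / 1.9322 = 0.2588.
Step 5: Two-sided p-value via normal approximation = 2*(1 - Phi(|z|)) = 0.795809.
Step 6: alpha = 0.05. fail to reject H0.

R = 10, z = 0.2588, p = 0.795809, fail to reject H0.


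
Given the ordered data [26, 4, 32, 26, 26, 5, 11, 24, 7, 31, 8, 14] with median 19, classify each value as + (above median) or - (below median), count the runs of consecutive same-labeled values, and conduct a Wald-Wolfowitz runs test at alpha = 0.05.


Step 1: Compute median = 19; label A = above, B = below.
Labels in order: ABAAABBABABB  (n_A = 6, n_B = 6)
Step 2: Count runs R = 8.
Step 3: Under H0 (random ordering), E[R] = 2*n_A*n_B/(n_A+n_B) + 1 = 2*6*6/12 + 1 = 7.0000.
        Var[R] = 2*n_A*n_B*(2*n_A*n_B - n_A - n_B) / ((n_A+n_B)^2 * (n_A+n_B-1)) = 4320/1584 = 2.7273.
        SD[R] = 1.6514.
Step 4: Continuity-corrected z = (R - 0.5 - E[R]) / SD[R] = (8 - 0.5 - 7.0000) / 1.6514 = 0.3028.
Step 5: Two-sided p-value via normal approximation = 2*(1 - Phi(|z|)) = 0.762069.
Step 6: alpha = 0.05. fail to reject H0.

R = 8, z = 0.3028, p = 0.762069, fail to reject H0.


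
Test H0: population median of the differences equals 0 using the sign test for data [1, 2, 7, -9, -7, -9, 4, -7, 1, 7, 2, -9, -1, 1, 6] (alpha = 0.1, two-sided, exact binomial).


Step 1: Discard zero differences. Original n = 15; n_eff = number of nonzero differences = 15.
Nonzero differences (with sign): +1, +2, +7, -9, -7, -9, +4, -7, +1, +7, +2, -9, -1, +1, +6
Step 2: Count signs: positive = 9, negative = 6.
Step 3: Under H0: P(positive) = 0.5, so the number of positives S ~ Bin(15, 0.5).
Step 4: Two-sided exact p-value = sum of Bin(15,0.5) probabilities at or below the observed probability = 0.607239.
Step 5: alpha = 0.1. fail to reject H0.

n_eff = 15, pos = 9, neg = 6, p = 0.607239, fail to reject H0.


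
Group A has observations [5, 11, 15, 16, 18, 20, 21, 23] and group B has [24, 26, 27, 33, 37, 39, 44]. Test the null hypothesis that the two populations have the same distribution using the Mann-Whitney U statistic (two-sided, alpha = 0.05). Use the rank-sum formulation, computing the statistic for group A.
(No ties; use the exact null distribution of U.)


Step 1: Combine and sort all 15 observations; assign midranks.
sorted (value, group): (5,X), (11,X), (15,X), (16,X), (18,X), (20,X), (21,X), (23,X), (24,Y), (26,Y), (27,Y), (33,Y), (37,Y), (39,Y), (44,Y)
ranks: 5->1, 11->2, 15->3, 16->4, 18->5, 20->6, 21->7, 23->8, 24->9, 26->10, 27->11, 33->12, 37->13, 39->14, 44->15
Step 2: Rank sum for X: R1 = 1 + 2 + 3 + 4 + 5 + 6 + 7 + 8 = 36.
Step 3: U_X = R1 - n1(n1+1)/2 = 36 - 8*9/2 = 36 - 36 = 0.
       U_Y = n1*n2 - U_X = 56 - 0 = 56.
Step 4: No ties, so the exact null distribution of U (based on enumerating the C(15,8) = 6435 equally likely rank assignments) gives the two-sided p-value.
Step 5: p-value = 0.000311; compare to alpha = 0.05. reject H0.

U_X = 0, p = 0.000311, reject H0 at alpha = 0.05.


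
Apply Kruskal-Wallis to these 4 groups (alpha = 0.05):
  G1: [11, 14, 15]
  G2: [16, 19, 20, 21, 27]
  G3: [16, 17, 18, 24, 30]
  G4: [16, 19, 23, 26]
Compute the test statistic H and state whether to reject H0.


Step 1: Combine all N = 17 observations and assign midranks.
sorted (value, group, rank): (11,G1,1), (14,G1,2), (15,G1,3), (16,G2,5), (16,G3,5), (16,G4,5), (17,G3,7), (18,G3,8), (19,G2,9.5), (19,G4,9.5), (20,G2,11), (21,G2,12), (23,G4,13), (24,G3,14), (26,G4,15), (27,G2,16), (30,G3,17)
Step 2: Sum ranks within each group.
R_1 = 6 (n_1 = 3)
R_2 = 53.5 (n_2 = 5)
R_3 = 51 (n_3 = 5)
R_4 = 42.5 (n_4 = 4)
Step 3: H = 12/(N(N+1)) * sum(R_i^2/n_i) - 3(N+1)
     = 12/(17*18) * (6^2/3 + 53.5^2/5 + 51^2/5 + 42.5^2/4) - 3*18
     = 0.039216 * 1556.21 - 54
     = 7.027941.
Step 4: Ties present; correction factor C = 1 - 30/(17^3 - 17) = 0.993873. Corrected H = 7.027941 / 0.993873 = 7.071270.
Step 5: Under H0, H ~ chi^2(3); p-value = 0.069661.
Step 6: alpha = 0.05. fail to reject H0.

H = 7.0713, df = 3, p = 0.069661, fail to reject H0.


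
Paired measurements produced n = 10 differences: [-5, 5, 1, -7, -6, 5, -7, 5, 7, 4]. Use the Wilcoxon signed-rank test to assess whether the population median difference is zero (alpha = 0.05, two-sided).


Step 1: Drop any zero differences (none here) and take |d_i|.
|d| = [5, 5, 1, 7, 6, 5, 7, 5, 7, 4]
Step 2: Midrank |d_i| (ties get averaged ranks).
ranks: |5|->4.5, |5|->4.5, |1|->1, |7|->9, |6|->7, |5|->4.5, |7|->9, |5|->4.5, |7|->9, |4|->2
Step 3: Attach original signs; sum ranks with positive sign and with negative sign.
W+ = 4.5 + 1 + 4.5 + 4.5 + 9 + 2 = 25.5
W- = 4.5 + 9 + 7 + 9 = 29.5
(Check: W+ + W- = 55 should equal n(n+1)/2 = 55.)
Step 4: Test statistic W = min(W+, W-) = 25.5.
Step 5: Ties in |d|, so use the tie-corrected normal approximation.
        E[W] = n(n+1)/4 = 10*11/4 = 27.5.
        Tie groups: |d|=5 (t=4), |d|=7 (t=3); sum(t^3 - t) = 84.
        Var[W] = n(n+1)(2n+1)/24 - sum(t^3-t)/48 = 2310/24 - 84/48 = 94.5.
        z = (W - E[W]) / sqrt(Var[W]) = (25.5 - 27.5) / 9.7211 = -0.2057.
        Two-sided p = 2*Phi(z) = 0.836996.
Step 6: alpha = 0.05. fail to reject H0.

W+ = 25.5, W- = 29.5, W = min = 25.5, p = 0.836996, fail to reject H0.


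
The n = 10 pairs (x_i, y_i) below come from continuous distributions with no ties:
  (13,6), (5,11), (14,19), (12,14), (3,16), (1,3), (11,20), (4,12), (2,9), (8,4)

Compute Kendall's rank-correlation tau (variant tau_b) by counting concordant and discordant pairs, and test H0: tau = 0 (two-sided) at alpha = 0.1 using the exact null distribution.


Step 1: Enumerate the 45 unordered pairs (i,j) with i<j and classify each by sign(x_j-x_i) * sign(y_j-y_i).
  (1,2):dx=-8,dy=+5->D; (1,3):dx=+1,dy=+13->C; (1,4):dx=-1,dy=+8->D; (1,5):dx=-10,dy=+10->D
  (1,6):dx=-12,dy=-3->C; (1,7):dx=-2,dy=+14->D; (1,8):dx=-9,dy=+6->D; (1,9):dx=-11,dy=+3->D
  (1,10):dx=-5,dy=-2->C; (2,3):dx=+9,dy=+8->C; (2,4):dx=+7,dy=+3->C; (2,5):dx=-2,dy=+5->D
  (2,6):dx=-4,dy=-8->C; (2,7):dx=+6,dy=+9->C; (2,8):dx=-1,dy=+1->D; (2,9):dx=-3,dy=-2->C
  (2,10):dx=+3,dy=-7->D; (3,4):dx=-2,dy=-5->C; (3,5):dx=-11,dy=-3->C; (3,6):dx=-13,dy=-16->C
  (3,7):dx=-3,dy=+1->D; (3,8):dx=-10,dy=-7->C; (3,9):dx=-12,dy=-10->C; (3,10):dx=-6,dy=-15->C
  (4,5):dx=-9,dy=+2->D; (4,6):dx=-11,dy=-11->C; (4,7):dx=-1,dy=+6->D; (4,8):dx=-8,dy=-2->C
  (4,9):dx=-10,dy=-5->C; (4,10):dx=-4,dy=-10->C; (5,6):dx=-2,dy=-13->C; (5,7):dx=+8,dy=+4->C
  (5,8):dx=+1,dy=-4->D; (5,9):dx=-1,dy=-7->C; (5,10):dx=+5,dy=-12->D; (6,7):dx=+10,dy=+17->C
  (6,8):dx=+3,dy=+9->C; (6,9):dx=+1,dy=+6->C; (6,10):dx=+7,dy=+1->C; (7,8):dx=-7,dy=-8->C
  (7,9):dx=-9,dy=-11->C; (7,10):dx=-3,dy=-16->C; (8,9):dx=-2,dy=-3->C; (8,10):dx=+4,dy=-8->D
  (9,10):dx=+6,dy=-5->D
Step 2: C = 29, D = 16, total pairs = 45.
Step 3: tau = (C - D)/(n(n-1)/2) = (29 - 16)/45 = 0.288889.
Step 4: Exact two-sided p-value (enumerate n! = 3628800 permutations of y under H0): p = 0.291248.
Step 5: alpha = 0.1. fail to reject H0.

tau_b = 0.2889 (C=29, D=16), p = 0.291248, fail to reject H0.


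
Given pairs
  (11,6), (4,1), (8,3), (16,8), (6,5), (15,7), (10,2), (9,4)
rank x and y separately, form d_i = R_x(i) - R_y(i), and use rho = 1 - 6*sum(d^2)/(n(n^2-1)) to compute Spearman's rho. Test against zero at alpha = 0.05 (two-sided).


Step 1: Rank x and y separately (midranks; no ties here).
rank(x): 11->6, 4->1, 8->3, 16->8, 6->2, 15->7, 10->5, 9->4
rank(y): 6->6, 1->1, 3->3, 8->8, 5->5, 7->7, 2->2, 4->4
Step 2: d_i = R_x(i) - R_y(i); compute d_i^2.
  (6-6)^2=0, (1-1)^2=0, (3-3)^2=0, (8-8)^2=0, (2-5)^2=9, (7-7)^2=0, (5-2)^2=9, (4-4)^2=0
sum(d^2) = 18.
Step 3: rho = 1 - 6*18 / (8*(8^2 - 1)) = 1 - 108/504 = 0.785714.
Step 4: Under H0, t = rho * sqrt((n-2)/(1-rho^2)) = 3.1113 ~ t(6).
Step 5: Two-sided p-value from the t-distribution with 6 df = 0.020815.
Step 6: alpha = 0.05. reject H0.

rho = 0.7857, p = 0.020815, reject H0 at alpha = 0.05.


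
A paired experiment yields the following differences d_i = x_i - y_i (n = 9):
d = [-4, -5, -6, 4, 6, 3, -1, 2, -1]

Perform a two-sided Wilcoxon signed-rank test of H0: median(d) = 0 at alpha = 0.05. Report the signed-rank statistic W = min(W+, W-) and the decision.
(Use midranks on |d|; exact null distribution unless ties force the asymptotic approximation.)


Step 1: Drop any zero differences (none here) and take |d_i|.
|d| = [4, 5, 6, 4, 6, 3, 1, 2, 1]
Step 2: Midrank |d_i| (ties get averaged ranks).
ranks: |4|->5.5, |5|->7, |6|->8.5, |4|->5.5, |6|->8.5, |3|->4, |1|->1.5, |2|->3, |1|->1.5
Step 3: Attach original signs; sum ranks with positive sign and with negative sign.
W+ = 5.5 + 8.5 + 4 + 3 = 21
W- = 5.5 + 7 + 8.5 + 1.5 + 1.5 = 24
(Check: W+ + W- = 45 should equal n(n+1)/2 = 45.)
Step 4: Test statistic W = min(W+, W-) = 21.
Step 5: Ties in |d|, so use the tie-corrected normal approximation.
        E[W] = n(n+1)/4 = 9*10/4 = 22.5.
        Tie groups: |d|=1 (t=2), |d|=4 (t=2), |d|=6 (t=2); sum(t^3 - t) = 18.
        Var[W] = n(n+1)(2n+1)/24 - sum(t^3-t)/48 = 1710/24 - 18/48 = 70.875.
        z = (W - E[W]) / sqrt(Var[W]) = (21 - 22.5) / 8.4187 = -0.1782.
        Two-sided p = 2*Phi(z) = 0.858586.
Step 6: alpha = 0.05. fail to reject H0.

W+ = 21, W- = 24, W = min = 21, p = 0.858586, fail to reject H0.


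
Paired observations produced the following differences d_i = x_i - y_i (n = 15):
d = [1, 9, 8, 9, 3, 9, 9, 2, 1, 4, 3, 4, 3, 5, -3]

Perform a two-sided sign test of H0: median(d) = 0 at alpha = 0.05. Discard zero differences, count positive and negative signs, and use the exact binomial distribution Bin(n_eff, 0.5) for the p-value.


Step 1: Discard zero differences. Original n = 15; n_eff = number of nonzero differences = 15.
Nonzero differences (with sign): +1, +9, +8, +9, +3, +9, +9, +2, +1, +4, +3, +4, +3, +5, -3
Step 2: Count signs: positive = 14, negative = 1.
Step 3: Under H0: P(positive) = 0.5, so the number of positives S ~ Bin(15, 0.5).
Step 4: Two-sided exact p-value = sum of Bin(15,0.5) probabilities at or below the observed probability = 0.000977.
Step 5: alpha = 0.05. reject H0.

n_eff = 15, pos = 14, neg = 1, p = 0.000977, reject H0.


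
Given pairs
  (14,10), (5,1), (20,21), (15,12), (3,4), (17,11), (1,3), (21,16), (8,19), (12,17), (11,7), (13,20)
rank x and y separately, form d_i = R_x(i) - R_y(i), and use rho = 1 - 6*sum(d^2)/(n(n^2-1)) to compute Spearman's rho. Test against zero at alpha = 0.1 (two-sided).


Step 1: Rank x and y separately (midranks; no ties here).
rank(x): 14->8, 5->3, 20->11, 15->9, 3->2, 17->10, 1->1, 21->12, 8->4, 12->6, 11->5, 13->7
rank(y): 10->5, 1->1, 21->12, 12->7, 4->3, 11->6, 3->2, 16->8, 19->10, 17->9, 7->4, 20->11
Step 2: d_i = R_x(i) - R_y(i); compute d_i^2.
  (8-5)^2=9, (3-1)^2=4, (11-12)^2=1, (9-7)^2=4, (2-3)^2=1, (10-6)^2=16, (1-2)^2=1, (12-8)^2=16, (4-10)^2=36, (6-9)^2=9, (5-4)^2=1, (7-11)^2=16
sum(d^2) = 114.
Step 3: rho = 1 - 6*114 / (12*(12^2 - 1)) = 1 - 684/1716 = 0.601399.
Step 4: Under H0, t = rho * sqrt((n-2)/(1-rho^2)) = 2.3804 ~ t(10).
Step 5: Two-sided p-value from the t-distribution with 10 df = 0.038588.
Step 6: alpha = 0.1. reject H0.

rho = 0.6014, p = 0.038588, reject H0 at alpha = 0.1.


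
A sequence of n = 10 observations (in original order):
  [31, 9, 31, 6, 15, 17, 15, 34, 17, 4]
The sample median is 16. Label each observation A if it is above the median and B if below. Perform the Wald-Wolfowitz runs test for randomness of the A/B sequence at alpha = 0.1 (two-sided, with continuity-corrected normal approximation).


Step 1: Compute median = 16; label A = above, B = below.
Labels in order: ABABBABAAB  (n_A = 5, n_B = 5)
Step 2: Count runs R = 8.
Step 3: Under H0 (random ordering), E[R] = 2*n_A*n_B/(n_A+n_B) + 1 = 2*5*5/10 + 1 = 6.0000.
        Var[R] = 2*n_A*n_B*(2*n_A*n_B - n_A - n_B) / ((n_A+n_B)^2 * (n_A+n_B-1)) = 2000/900 = 2.2222.
        SD[R] = 1.4907.
Step 4: Continuity-corrected z = (R - 0.5 - E[R]) / SD[R] = (8 - 0.5 - 6.0000) / 1.4907 = 1.0062.
Step 5: Two-sided p-value via normal approximation = 2*(1 - Phi(|z|)) = 0.314305.
Step 6: alpha = 0.1. fail to reject H0.

R = 8, z = 1.0062, p = 0.314305, fail to reject H0.


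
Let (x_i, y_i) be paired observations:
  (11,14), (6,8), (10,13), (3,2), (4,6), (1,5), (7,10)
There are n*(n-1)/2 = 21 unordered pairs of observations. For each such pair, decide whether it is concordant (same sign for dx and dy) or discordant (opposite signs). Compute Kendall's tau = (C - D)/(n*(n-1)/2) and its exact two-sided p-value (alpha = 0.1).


Step 1: Enumerate the 21 unordered pairs (i,j) with i<j and classify each by sign(x_j-x_i) * sign(y_j-y_i).
  (1,2):dx=-5,dy=-6->C; (1,3):dx=-1,dy=-1->C; (1,4):dx=-8,dy=-12->C; (1,5):dx=-7,dy=-8->C
  (1,6):dx=-10,dy=-9->C; (1,7):dx=-4,dy=-4->C; (2,3):dx=+4,dy=+5->C; (2,4):dx=-3,dy=-6->C
  (2,5):dx=-2,dy=-2->C; (2,6):dx=-5,dy=-3->C; (2,7):dx=+1,dy=+2->C; (3,4):dx=-7,dy=-11->C
  (3,5):dx=-6,dy=-7->C; (3,6):dx=-9,dy=-8->C; (3,7):dx=-3,dy=-3->C; (4,5):dx=+1,dy=+4->C
  (4,6):dx=-2,dy=+3->D; (4,7):dx=+4,dy=+8->C; (5,6):dx=-3,dy=-1->C; (5,7):dx=+3,dy=+4->C
  (6,7):dx=+6,dy=+5->C
Step 2: C = 20, D = 1, total pairs = 21.
Step 3: tau = (C - D)/(n(n-1)/2) = (20 - 1)/21 = 0.904762.
Step 4: Exact two-sided p-value (enumerate n! = 5040 permutations of y under H0): p = 0.002778.
Step 5: alpha = 0.1. reject H0.

tau_b = 0.9048 (C=20, D=1), p = 0.002778, reject H0.


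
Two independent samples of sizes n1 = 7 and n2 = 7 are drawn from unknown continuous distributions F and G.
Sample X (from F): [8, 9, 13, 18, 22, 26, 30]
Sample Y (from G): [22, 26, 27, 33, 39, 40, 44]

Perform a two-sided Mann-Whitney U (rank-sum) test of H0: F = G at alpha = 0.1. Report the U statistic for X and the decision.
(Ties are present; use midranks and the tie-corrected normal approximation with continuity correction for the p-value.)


Step 1: Combine and sort all 14 observations; assign midranks.
sorted (value, group): (8,X), (9,X), (13,X), (18,X), (22,X), (22,Y), (26,X), (26,Y), (27,Y), (30,X), (33,Y), (39,Y), (40,Y), (44,Y)
ranks: 8->1, 9->2, 13->3, 18->4, 22->5.5, 22->5.5, 26->7.5, 26->7.5, 27->9, 30->10, 33->11, 39->12, 40->13, 44->14
Step 2: Rank sum for X: R1 = 1 + 2 + 3 + 4 + 5.5 + 7.5 + 10 = 33.
Step 3: U_X = R1 - n1(n1+1)/2 = 33 - 7*8/2 = 33 - 28 = 5.
       U_Y = n1*n2 - U_X = 49 - 5 = 44.
Step 4: Ties are present, so use the tie-corrected normal approximation (with continuity correction) for the p-value.
Step 5: p-value = 0.014971; compare to alpha = 0.1. reject H0.

U_X = 5, p = 0.014971, reject H0 at alpha = 0.1.


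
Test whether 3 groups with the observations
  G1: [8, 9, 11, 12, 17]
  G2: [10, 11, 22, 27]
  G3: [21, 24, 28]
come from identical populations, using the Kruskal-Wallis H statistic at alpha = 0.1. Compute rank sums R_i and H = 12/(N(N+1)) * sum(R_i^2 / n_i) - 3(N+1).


Step 1: Combine all N = 12 observations and assign midranks.
sorted (value, group, rank): (8,G1,1), (9,G1,2), (10,G2,3), (11,G1,4.5), (11,G2,4.5), (12,G1,6), (17,G1,7), (21,G3,8), (22,G2,9), (24,G3,10), (27,G2,11), (28,G3,12)
Step 2: Sum ranks within each group.
R_1 = 20.5 (n_1 = 5)
R_2 = 27.5 (n_2 = 4)
R_3 = 30 (n_3 = 3)
Step 3: H = 12/(N(N+1)) * sum(R_i^2/n_i) - 3(N+1)
     = 12/(12*13) * (20.5^2/5 + 27.5^2/4 + 30^2/3) - 3*13
     = 0.076923 * 573.112 - 39
     = 5.085577.
Step 4: Ties present; correction factor C = 1 - 6/(12^3 - 12) = 0.996503. Corrected H = 5.085577 / 0.996503 = 5.103421.
Step 5: Under H0, H ~ chi^2(2); p-value = 0.077948.
Step 6: alpha = 0.1. reject H0.

H = 5.1034, df = 2, p = 0.077948, reject H0.


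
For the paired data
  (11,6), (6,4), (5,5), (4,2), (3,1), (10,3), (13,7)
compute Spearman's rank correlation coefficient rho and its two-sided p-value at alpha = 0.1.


Step 1: Rank x and y separately (midranks; no ties here).
rank(x): 11->6, 6->4, 5->3, 4->2, 3->1, 10->5, 13->7
rank(y): 6->6, 4->4, 5->5, 2->2, 1->1, 3->3, 7->7
Step 2: d_i = R_x(i) - R_y(i); compute d_i^2.
  (6-6)^2=0, (4-4)^2=0, (3-5)^2=4, (2-2)^2=0, (1-1)^2=0, (5-3)^2=4, (7-7)^2=0
sum(d^2) = 8.
Step 3: rho = 1 - 6*8 / (7*(7^2 - 1)) = 1 - 48/336 = 0.857143.
Step 4: Under H0, t = rho * sqrt((n-2)/(1-rho^2)) = 3.7210 ~ t(5).
Step 5: Two-sided p-value from the t-distribution with 5 df = 0.013697.
Step 6: alpha = 0.1. reject H0.

rho = 0.8571, p = 0.013697, reject H0 at alpha = 0.1.


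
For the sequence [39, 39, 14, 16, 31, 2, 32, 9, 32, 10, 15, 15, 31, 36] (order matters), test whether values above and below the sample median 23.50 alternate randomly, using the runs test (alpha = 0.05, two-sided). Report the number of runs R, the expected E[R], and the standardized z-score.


Step 1: Compute median = 23.50; label A = above, B = below.
Labels in order: AABBABABABBBAA  (n_A = 7, n_B = 7)
Step 2: Count runs R = 9.
Step 3: Under H0 (random ordering), E[R] = 2*n_A*n_B/(n_A+n_B) + 1 = 2*7*7/14 + 1 = 8.0000.
        Var[R] = 2*n_A*n_B*(2*n_A*n_B - n_A - n_B) / ((n_A+n_B)^2 * (n_A+n_B-1)) = 8232/2548 = 3.2308.
        SD[R] = 1.7974.
Step 4: Continuity-corrected z = (R - 0.5 - E[R]) / SD[R] = (9 - 0.5 - 8.0000) / 1.7974 = 0.2782.
Step 5: Two-sided p-value via normal approximation = 2*(1 - Phi(|z|)) = 0.780879.
Step 6: alpha = 0.05. fail to reject H0.

R = 9, z = 0.2782, p = 0.780879, fail to reject H0.


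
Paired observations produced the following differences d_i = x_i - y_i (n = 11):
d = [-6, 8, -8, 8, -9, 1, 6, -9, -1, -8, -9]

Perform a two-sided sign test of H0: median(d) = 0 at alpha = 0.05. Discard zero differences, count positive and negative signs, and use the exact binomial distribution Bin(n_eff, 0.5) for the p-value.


Step 1: Discard zero differences. Original n = 11; n_eff = number of nonzero differences = 11.
Nonzero differences (with sign): -6, +8, -8, +8, -9, +1, +6, -9, -1, -8, -9
Step 2: Count signs: positive = 4, negative = 7.
Step 3: Under H0: P(positive) = 0.5, so the number of positives S ~ Bin(11, 0.5).
Step 4: Two-sided exact p-value = sum of Bin(11,0.5) probabilities at or below the observed probability = 0.548828.
Step 5: alpha = 0.05. fail to reject H0.

n_eff = 11, pos = 4, neg = 7, p = 0.548828, fail to reject H0.


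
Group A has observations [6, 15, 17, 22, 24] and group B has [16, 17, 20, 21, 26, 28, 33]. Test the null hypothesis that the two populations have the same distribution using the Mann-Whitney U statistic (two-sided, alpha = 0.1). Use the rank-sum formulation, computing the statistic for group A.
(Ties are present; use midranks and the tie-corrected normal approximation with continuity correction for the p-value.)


Step 1: Combine and sort all 12 observations; assign midranks.
sorted (value, group): (6,X), (15,X), (16,Y), (17,X), (17,Y), (20,Y), (21,Y), (22,X), (24,X), (26,Y), (28,Y), (33,Y)
ranks: 6->1, 15->2, 16->3, 17->4.5, 17->4.5, 20->6, 21->7, 22->8, 24->9, 26->10, 28->11, 33->12
Step 2: Rank sum for X: R1 = 1 + 2 + 4.5 + 8 + 9 = 24.5.
Step 3: U_X = R1 - n1(n1+1)/2 = 24.5 - 5*6/2 = 24.5 - 15 = 9.5.
       U_Y = n1*n2 - U_X = 35 - 9.5 = 25.5.
Step 4: Ties are present, so use the tie-corrected normal approximation (with continuity correction) for the p-value.
Step 5: p-value = 0.222415; compare to alpha = 0.1. fail to reject H0.

U_X = 9.5, p = 0.222415, fail to reject H0 at alpha = 0.1.


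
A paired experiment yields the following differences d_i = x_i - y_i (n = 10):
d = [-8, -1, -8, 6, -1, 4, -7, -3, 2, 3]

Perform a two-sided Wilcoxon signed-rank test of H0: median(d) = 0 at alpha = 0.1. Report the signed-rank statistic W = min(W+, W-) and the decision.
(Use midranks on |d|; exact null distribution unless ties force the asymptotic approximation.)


Step 1: Drop any zero differences (none here) and take |d_i|.
|d| = [8, 1, 8, 6, 1, 4, 7, 3, 2, 3]
Step 2: Midrank |d_i| (ties get averaged ranks).
ranks: |8|->9.5, |1|->1.5, |8|->9.5, |6|->7, |1|->1.5, |4|->6, |7|->8, |3|->4.5, |2|->3, |3|->4.5
Step 3: Attach original signs; sum ranks with positive sign and with negative sign.
W+ = 7 + 6 + 3 + 4.5 = 20.5
W- = 9.5 + 1.5 + 9.5 + 1.5 + 8 + 4.5 = 34.5
(Check: W+ + W- = 55 should equal n(n+1)/2 = 55.)
Step 4: Test statistic W = min(W+, W-) = 20.5.
Step 5: Ties in |d|, so use the tie-corrected normal approximation.
        E[W] = n(n+1)/4 = 10*11/4 = 27.5.
        Tie groups: |d|=1 (t=2), |d|=3 (t=2), |d|=8 (t=2); sum(t^3 - t) = 18.
        Var[W] = n(n+1)(2n+1)/24 - sum(t^3-t)/48 = 2310/24 - 18/48 = 95.875.
        z = (W - E[W]) / sqrt(Var[W]) = (20.5 - 27.5) / 9.7916 = -0.7149.
        Two-sided p = 2*Phi(z) = 0.474671.
Step 6: alpha = 0.1. fail to reject H0.

W+ = 20.5, W- = 34.5, W = min = 20.5, p = 0.474671, fail to reject H0.


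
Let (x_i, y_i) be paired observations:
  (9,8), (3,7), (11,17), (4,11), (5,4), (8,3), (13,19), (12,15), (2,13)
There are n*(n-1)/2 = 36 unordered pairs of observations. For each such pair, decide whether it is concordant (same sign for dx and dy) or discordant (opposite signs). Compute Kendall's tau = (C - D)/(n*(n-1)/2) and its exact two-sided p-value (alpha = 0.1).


Step 1: Enumerate the 36 unordered pairs (i,j) with i<j and classify each by sign(x_j-x_i) * sign(y_j-y_i).
  (1,2):dx=-6,dy=-1->C; (1,3):dx=+2,dy=+9->C; (1,4):dx=-5,dy=+3->D; (1,5):dx=-4,dy=-4->C
  (1,6):dx=-1,dy=-5->C; (1,7):dx=+4,dy=+11->C; (1,8):dx=+3,dy=+7->C; (1,9):dx=-7,dy=+5->D
  (2,3):dx=+8,dy=+10->C; (2,4):dx=+1,dy=+4->C; (2,5):dx=+2,dy=-3->D; (2,6):dx=+5,dy=-4->D
  (2,7):dx=+10,dy=+12->C; (2,8):dx=+9,dy=+8->C; (2,9):dx=-1,dy=+6->D; (3,4):dx=-7,dy=-6->C
  (3,5):dx=-6,dy=-13->C; (3,6):dx=-3,dy=-14->C; (3,7):dx=+2,dy=+2->C; (3,8):dx=+1,dy=-2->D
  (3,9):dx=-9,dy=-4->C; (4,5):dx=+1,dy=-7->D; (4,6):dx=+4,dy=-8->D; (4,7):dx=+9,dy=+8->C
  (4,8):dx=+8,dy=+4->C; (4,9):dx=-2,dy=+2->D; (5,6):dx=+3,dy=-1->D; (5,7):dx=+8,dy=+15->C
  (5,8):dx=+7,dy=+11->C; (5,9):dx=-3,dy=+9->D; (6,7):dx=+5,dy=+16->C; (6,8):dx=+4,dy=+12->C
  (6,9):dx=-6,dy=+10->D; (7,8):dx=-1,dy=-4->C; (7,9):dx=-11,dy=-6->C; (8,9):dx=-10,dy=-2->C
Step 2: C = 24, D = 12, total pairs = 36.
Step 3: tau = (C - D)/(n(n-1)/2) = (24 - 12)/36 = 0.333333.
Step 4: Exact two-sided p-value (enumerate n! = 362880 permutations of y under H0): p = 0.259518.
Step 5: alpha = 0.1. fail to reject H0.

tau_b = 0.3333 (C=24, D=12), p = 0.259518, fail to reject H0.


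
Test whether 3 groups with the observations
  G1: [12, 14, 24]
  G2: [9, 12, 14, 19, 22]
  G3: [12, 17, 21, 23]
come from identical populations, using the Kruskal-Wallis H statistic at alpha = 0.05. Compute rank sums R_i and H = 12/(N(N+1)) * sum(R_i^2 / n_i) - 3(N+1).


Step 1: Combine all N = 12 observations and assign midranks.
sorted (value, group, rank): (9,G2,1), (12,G1,3), (12,G2,3), (12,G3,3), (14,G1,5.5), (14,G2,5.5), (17,G3,7), (19,G2,8), (21,G3,9), (22,G2,10), (23,G3,11), (24,G1,12)
Step 2: Sum ranks within each group.
R_1 = 20.5 (n_1 = 3)
R_2 = 27.5 (n_2 = 5)
R_3 = 30 (n_3 = 4)
Step 3: H = 12/(N(N+1)) * sum(R_i^2/n_i) - 3(N+1)
     = 12/(12*13) * (20.5^2/3 + 27.5^2/5 + 30^2/4) - 3*13
     = 0.076923 * 516.333 - 39
     = 0.717949.
Step 4: Ties present; correction factor C = 1 - 30/(12^3 - 12) = 0.982517. Corrected H = 0.717949 / 0.982517 = 0.730724.
Step 5: Under H0, H ~ chi^2(2); p-value = 0.693946.
Step 6: alpha = 0.05. fail to reject H0.

H = 0.7307, df = 2, p = 0.693946, fail to reject H0.


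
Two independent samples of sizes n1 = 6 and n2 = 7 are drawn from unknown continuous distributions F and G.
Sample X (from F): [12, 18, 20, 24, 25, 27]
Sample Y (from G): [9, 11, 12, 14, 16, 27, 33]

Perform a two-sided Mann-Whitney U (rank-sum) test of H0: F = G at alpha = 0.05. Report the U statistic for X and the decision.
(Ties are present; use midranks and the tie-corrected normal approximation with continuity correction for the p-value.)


Step 1: Combine and sort all 13 observations; assign midranks.
sorted (value, group): (9,Y), (11,Y), (12,X), (12,Y), (14,Y), (16,Y), (18,X), (20,X), (24,X), (25,X), (27,X), (27,Y), (33,Y)
ranks: 9->1, 11->2, 12->3.5, 12->3.5, 14->5, 16->6, 18->7, 20->8, 24->9, 25->10, 27->11.5, 27->11.5, 33->13
Step 2: Rank sum for X: R1 = 3.5 + 7 + 8 + 9 + 10 + 11.5 = 49.
Step 3: U_X = R1 - n1(n1+1)/2 = 49 - 6*7/2 = 49 - 21 = 28.
       U_Y = n1*n2 - U_X = 42 - 28 = 14.
Step 4: Ties are present, so use the tie-corrected normal approximation (with continuity correction) for the p-value.
Step 5: p-value = 0.351785; compare to alpha = 0.05. fail to reject H0.

U_X = 28, p = 0.351785, fail to reject H0 at alpha = 0.05.


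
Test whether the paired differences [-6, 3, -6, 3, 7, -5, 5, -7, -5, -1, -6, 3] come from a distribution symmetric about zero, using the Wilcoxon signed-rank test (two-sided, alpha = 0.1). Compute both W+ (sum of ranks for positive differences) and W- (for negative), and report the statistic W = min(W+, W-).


Step 1: Drop any zero differences (none here) and take |d_i|.
|d| = [6, 3, 6, 3, 7, 5, 5, 7, 5, 1, 6, 3]
Step 2: Midrank |d_i| (ties get averaged ranks).
ranks: |6|->9, |3|->3, |6|->9, |3|->3, |7|->11.5, |5|->6, |5|->6, |7|->11.5, |5|->6, |1|->1, |6|->9, |3|->3
Step 3: Attach original signs; sum ranks with positive sign and with negative sign.
W+ = 3 + 3 + 11.5 + 6 + 3 = 26.5
W- = 9 + 9 + 6 + 11.5 + 6 + 1 + 9 = 51.5
(Check: W+ + W- = 78 should equal n(n+1)/2 = 78.)
Step 4: Test statistic W = min(W+, W-) = 26.5.
Step 5: Ties in |d|, so use the tie-corrected normal approximation.
        E[W] = n(n+1)/4 = 12*13/4 = 39.
        Tie groups: |d|=3 (t=3), |d|=5 (t=3), |d|=6 (t=3), |d|=7 (t=2); sum(t^3 - t) = 78.
        Var[W] = n(n+1)(2n+1)/24 - sum(t^3-t)/48 = 3900/24 - 78/48 = 160.875.
        z = (W - E[W]) / sqrt(Var[W]) = (26.5 - 39) / 12.6837 = -0.9855.
        Two-sided p = 2*Phi(z) = 0.324368.
Step 6: alpha = 0.1. fail to reject H0.

W+ = 26.5, W- = 51.5, W = min = 26.5, p = 0.324368, fail to reject H0.


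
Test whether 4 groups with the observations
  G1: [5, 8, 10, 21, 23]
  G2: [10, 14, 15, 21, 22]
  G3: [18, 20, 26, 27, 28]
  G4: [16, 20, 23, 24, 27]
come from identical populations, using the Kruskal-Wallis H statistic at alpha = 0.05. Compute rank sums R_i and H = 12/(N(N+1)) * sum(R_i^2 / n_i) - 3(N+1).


Step 1: Combine all N = 20 observations and assign midranks.
sorted (value, group, rank): (5,G1,1), (8,G1,2), (10,G1,3.5), (10,G2,3.5), (14,G2,5), (15,G2,6), (16,G4,7), (18,G3,8), (20,G3,9.5), (20,G4,9.5), (21,G1,11.5), (21,G2,11.5), (22,G2,13), (23,G1,14.5), (23,G4,14.5), (24,G4,16), (26,G3,17), (27,G3,18.5), (27,G4,18.5), (28,G3,20)
Step 2: Sum ranks within each group.
R_1 = 32.5 (n_1 = 5)
R_2 = 39 (n_2 = 5)
R_3 = 73 (n_3 = 5)
R_4 = 65.5 (n_4 = 5)
Step 3: H = 12/(N(N+1)) * sum(R_i^2/n_i) - 3(N+1)
     = 12/(20*21) * (32.5^2/5 + 39^2/5 + 73^2/5 + 65.5^2/5) - 3*21
     = 0.028571 * 2439.3 - 63
     = 6.694286.
Step 4: Ties present; correction factor C = 1 - 30/(20^3 - 20) = 0.996241. Corrected H = 6.694286 / 0.996241 = 6.719547.
Step 5: Under H0, H ~ chi^2(3); p-value = 0.081395.
Step 6: alpha = 0.05. fail to reject H0.

H = 6.7195, df = 3, p = 0.081395, fail to reject H0.


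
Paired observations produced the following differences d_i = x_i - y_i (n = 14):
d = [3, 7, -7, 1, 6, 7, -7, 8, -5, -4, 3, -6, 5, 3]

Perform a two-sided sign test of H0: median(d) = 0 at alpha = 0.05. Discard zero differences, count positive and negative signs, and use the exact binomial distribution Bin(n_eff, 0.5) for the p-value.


Step 1: Discard zero differences. Original n = 14; n_eff = number of nonzero differences = 14.
Nonzero differences (with sign): +3, +7, -7, +1, +6, +7, -7, +8, -5, -4, +3, -6, +5, +3
Step 2: Count signs: positive = 9, negative = 5.
Step 3: Under H0: P(positive) = 0.5, so the number of positives S ~ Bin(14, 0.5).
Step 4: Two-sided exact p-value = sum of Bin(14,0.5) probabilities at or below the observed probability = 0.423950.
Step 5: alpha = 0.05. fail to reject H0.

n_eff = 14, pos = 9, neg = 5, p = 0.423950, fail to reject H0.


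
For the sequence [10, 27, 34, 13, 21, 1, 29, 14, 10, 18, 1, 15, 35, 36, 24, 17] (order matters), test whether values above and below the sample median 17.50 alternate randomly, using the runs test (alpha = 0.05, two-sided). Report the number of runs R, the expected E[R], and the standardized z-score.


Step 1: Compute median = 17.50; label A = above, B = below.
Labels in order: BAABABABBABBAAAB  (n_A = 8, n_B = 8)
Step 2: Count runs R = 11.
Step 3: Under H0 (random ordering), E[R] = 2*n_A*n_B/(n_A+n_B) + 1 = 2*8*8/16 + 1 = 9.0000.
        Var[R] = 2*n_A*n_B*(2*n_A*n_B - n_A - n_B) / ((n_A+n_B)^2 * (n_A+n_B-1)) = 14336/3840 = 3.7333.
        SD[R] = 1.9322.
Step 4: Continuity-corrected z = (R - 0.5 - E[R]) / SD[R] = (11 - 0.5 - 9.0000) / 1.9322 = 0.7763.
Step 5: Two-sided p-value via normal approximation = 2*(1 - Phi(|z|)) = 0.437558.
Step 6: alpha = 0.05. fail to reject H0.

R = 11, z = 0.7763, p = 0.437558, fail to reject H0.


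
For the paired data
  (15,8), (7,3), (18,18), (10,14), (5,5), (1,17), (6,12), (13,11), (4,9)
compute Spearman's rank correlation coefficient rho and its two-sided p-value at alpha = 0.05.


Step 1: Rank x and y separately (midranks; no ties here).
rank(x): 15->8, 7->5, 18->9, 10->6, 5->3, 1->1, 6->4, 13->7, 4->2
rank(y): 8->3, 3->1, 18->9, 14->7, 5->2, 17->8, 12->6, 11->5, 9->4
Step 2: d_i = R_x(i) - R_y(i); compute d_i^2.
  (8-3)^2=25, (5-1)^2=16, (9-9)^2=0, (6-7)^2=1, (3-2)^2=1, (1-8)^2=49, (4-6)^2=4, (7-5)^2=4, (2-4)^2=4
sum(d^2) = 104.
Step 3: rho = 1 - 6*104 / (9*(9^2 - 1)) = 1 - 624/720 = 0.133333.
Step 4: Under H0, t = rho * sqrt((n-2)/(1-rho^2)) = 0.3559 ~ t(7).
Step 5: Two-sided p-value from the t-distribution with 7 df = 0.732368.
Step 6: alpha = 0.05. fail to reject H0.

rho = 0.1333, p = 0.732368, fail to reject H0 at alpha = 0.05.


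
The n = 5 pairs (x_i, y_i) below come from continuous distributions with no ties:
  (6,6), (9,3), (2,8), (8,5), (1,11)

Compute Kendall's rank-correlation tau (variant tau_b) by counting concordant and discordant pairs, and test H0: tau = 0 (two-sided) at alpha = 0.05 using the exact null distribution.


Step 1: Enumerate the 10 unordered pairs (i,j) with i<j and classify each by sign(x_j-x_i) * sign(y_j-y_i).
  (1,2):dx=+3,dy=-3->D; (1,3):dx=-4,dy=+2->D; (1,4):dx=+2,dy=-1->D; (1,5):dx=-5,dy=+5->D
  (2,3):dx=-7,dy=+5->D; (2,4):dx=-1,dy=+2->D; (2,5):dx=-8,dy=+8->D; (3,4):dx=+6,dy=-3->D
  (3,5):dx=-1,dy=+3->D; (4,5):dx=-7,dy=+6->D
Step 2: C = 0, D = 10, total pairs = 10.
Step 3: tau = (C - D)/(n(n-1)/2) = (0 - 10)/10 = -1.000000.
Step 4: Exact two-sided p-value (enumerate n! = 120 permutations of y under H0): p = 0.016667.
Step 5: alpha = 0.05. reject H0.

tau_b = -1.0000 (C=0, D=10), p = 0.016667, reject H0.


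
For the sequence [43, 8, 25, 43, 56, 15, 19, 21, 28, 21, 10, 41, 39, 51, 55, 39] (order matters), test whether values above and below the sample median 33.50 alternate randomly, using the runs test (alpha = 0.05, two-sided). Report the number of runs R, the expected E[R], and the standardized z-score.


Step 1: Compute median = 33.50; label A = above, B = below.
Labels in order: ABBAABBBBBBAAAAA  (n_A = 8, n_B = 8)
Step 2: Count runs R = 5.
Step 3: Under H0 (random ordering), E[R] = 2*n_A*n_B/(n_A+n_B) + 1 = 2*8*8/16 + 1 = 9.0000.
        Var[R] = 2*n_A*n_B*(2*n_A*n_B - n_A - n_B) / ((n_A+n_B)^2 * (n_A+n_B-1)) = 14336/3840 = 3.7333.
        SD[R] = 1.9322.
Step 4: Continuity-corrected z = (R + 0.5 - E[R]) / SD[R] = (5 + 0.5 - 9.0000) / 1.9322 = -1.8114.
Step 5: Two-sided p-value via normal approximation = 2*(1 - Phi(|z|)) = 0.070076.
Step 6: alpha = 0.05. fail to reject H0.

R = 5, z = -1.8114, p = 0.070076, fail to reject H0.


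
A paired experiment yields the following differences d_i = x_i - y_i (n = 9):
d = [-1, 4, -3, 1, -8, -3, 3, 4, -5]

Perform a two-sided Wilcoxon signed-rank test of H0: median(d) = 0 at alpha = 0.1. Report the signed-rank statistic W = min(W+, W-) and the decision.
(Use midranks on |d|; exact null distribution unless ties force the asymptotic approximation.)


Step 1: Drop any zero differences (none here) and take |d_i|.
|d| = [1, 4, 3, 1, 8, 3, 3, 4, 5]
Step 2: Midrank |d_i| (ties get averaged ranks).
ranks: |1|->1.5, |4|->6.5, |3|->4, |1|->1.5, |8|->9, |3|->4, |3|->4, |4|->6.5, |5|->8
Step 3: Attach original signs; sum ranks with positive sign and with negative sign.
W+ = 6.5 + 1.5 + 4 + 6.5 = 18.5
W- = 1.5 + 4 + 9 + 4 + 8 = 26.5
(Check: W+ + W- = 45 should equal n(n+1)/2 = 45.)
Step 4: Test statistic W = min(W+, W-) = 18.5.
Step 5: Ties in |d|, so use the tie-corrected normal approximation.
        E[W] = n(n+1)/4 = 9*10/4 = 22.5.
        Tie groups: |d|=1 (t=2), |d|=3 (t=3), |d|=4 (t=2); sum(t^3 - t) = 36.
        Var[W] = n(n+1)(2n+1)/24 - sum(t^3-t)/48 = 1710/24 - 36/48 = 70.5.
        z = (W - E[W]) / sqrt(Var[W]) = (18.5 - 22.5) / 8.3964 = -0.4764.
        Two-sided p = 2*Phi(z) = 0.633794.
Step 6: alpha = 0.1. fail to reject H0.

W+ = 18.5, W- = 26.5, W = min = 18.5, p = 0.633794, fail to reject H0.


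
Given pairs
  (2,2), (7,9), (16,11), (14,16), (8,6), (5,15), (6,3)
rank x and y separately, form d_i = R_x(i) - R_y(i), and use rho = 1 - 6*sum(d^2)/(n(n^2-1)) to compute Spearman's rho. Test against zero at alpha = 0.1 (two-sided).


Step 1: Rank x and y separately (midranks; no ties here).
rank(x): 2->1, 7->4, 16->7, 14->6, 8->5, 5->2, 6->3
rank(y): 2->1, 9->4, 11->5, 16->7, 6->3, 15->6, 3->2
Step 2: d_i = R_x(i) - R_y(i); compute d_i^2.
  (1-1)^2=0, (4-4)^2=0, (7-5)^2=4, (6-7)^2=1, (5-3)^2=4, (2-6)^2=16, (3-2)^2=1
sum(d^2) = 26.
Step 3: rho = 1 - 6*26 / (7*(7^2 - 1)) = 1 - 156/336 = 0.535714.
Step 4: Under H0, t = rho * sqrt((n-2)/(1-rho^2)) = 1.4186 ~ t(5).
Step 5: Two-sided p-value from the t-distribution with 5 df = 0.215217.
Step 6: alpha = 0.1. fail to reject H0.

rho = 0.5357, p = 0.215217, fail to reject H0 at alpha = 0.1.


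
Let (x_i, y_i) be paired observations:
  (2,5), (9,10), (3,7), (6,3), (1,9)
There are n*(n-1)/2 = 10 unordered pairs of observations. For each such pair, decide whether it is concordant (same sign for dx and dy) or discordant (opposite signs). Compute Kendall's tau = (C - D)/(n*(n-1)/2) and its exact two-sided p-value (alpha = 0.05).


Step 1: Enumerate the 10 unordered pairs (i,j) with i<j and classify each by sign(x_j-x_i) * sign(y_j-y_i).
  (1,2):dx=+7,dy=+5->C; (1,3):dx=+1,dy=+2->C; (1,4):dx=+4,dy=-2->D; (1,5):dx=-1,dy=+4->D
  (2,3):dx=-6,dy=-3->C; (2,4):dx=-3,dy=-7->C; (2,5):dx=-8,dy=-1->C; (3,4):dx=+3,dy=-4->D
  (3,5):dx=-2,dy=+2->D; (4,5):dx=-5,dy=+6->D
Step 2: C = 5, D = 5, total pairs = 10.
Step 3: tau = (C - D)/(n(n-1)/2) = (5 - 5)/10 = 0.000000.
Step 4: Exact two-sided p-value (enumerate n! = 120 permutations of y under H0): p = 1.000000.
Step 5: alpha = 0.05. fail to reject H0.

tau_b = 0.0000 (C=5, D=5), p = 1.000000, fail to reject H0.


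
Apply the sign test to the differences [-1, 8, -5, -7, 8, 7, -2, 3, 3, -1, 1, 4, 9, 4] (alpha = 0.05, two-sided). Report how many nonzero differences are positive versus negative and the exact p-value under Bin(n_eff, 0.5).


Step 1: Discard zero differences. Original n = 14; n_eff = number of nonzero differences = 14.
Nonzero differences (with sign): -1, +8, -5, -7, +8, +7, -2, +3, +3, -1, +1, +4, +9, +4
Step 2: Count signs: positive = 9, negative = 5.
Step 3: Under H0: P(positive) = 0.5, so the number of positives S ~ Bin(14, 0.5).
Step 4: Two-sided exact p-value = sum of Bin(14,0.5) probabilities at or below the observed probability = 0.423950.
Step 5: alpha = 0.05. fail to reject H0.

n_eff = 14, pos = 9, neg = 5, p = 0.423950, fail to reject H0.


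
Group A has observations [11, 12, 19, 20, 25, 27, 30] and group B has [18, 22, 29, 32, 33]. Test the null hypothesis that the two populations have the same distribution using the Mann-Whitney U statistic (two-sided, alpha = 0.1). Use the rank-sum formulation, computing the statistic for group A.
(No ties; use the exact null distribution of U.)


Step 1: Combine and sort all 12 observations; assign midranks.
sorted (value, group): (11,X), (12,X), (18,Y), (19,X), (20,X), (22,Y), (25,X), (27,X), (29,Y), (30,X), (32,Y), (33,Y)
ranks: 11->1, 12->2, 18->3, 19->4, 20->5, 22->6, 25->7, 27->8, 29->9, 30->10, 32->11, 33->12
Step 2: Rank sum for X: R1 = 1 + 2 + 4 + 5 + 7 + 8 + 10 = 37.
Step 3: U_X = R1 - n1(n1+1)/2 = 37 - 7*8/2 = 37 - 28 = 9.
       U_Y = n1*n2 - U_X = 35 - 9 = 26.
Step 4: No ties, so the exact null distribution of U (based on enumerating the C(12,7) = 792 equally likely rank assignments) gives the two-sided p-value.
Step 5: p-value = 0.202020; compare to alpha = 0.1. fail to reject H0.

U_X = 9, p = 0.202020, fail to reject H0 at alpha = 0.1.


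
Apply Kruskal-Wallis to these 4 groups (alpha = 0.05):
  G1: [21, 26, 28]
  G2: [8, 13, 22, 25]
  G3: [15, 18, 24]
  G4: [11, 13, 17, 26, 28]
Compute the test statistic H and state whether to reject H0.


Step 1: Combine all N = 15 observations and assign midranks.
sorted (value, group, rank): (8,G2,1), (11,G4,2), (13,G2,3.5), (13,G4,3.5), (15,G3,5), (17,G4,6), (18,G3,7), (21,G1,8), (22,G2,9), (24,G3,10), (25,G2,11), (26,G1,12.5), (26,G4,12.5), (28,G1,14.5), (28,G4,14.5)
Step 2: Sum ranks within each group.
R_1 = 35 (n_1 = 3)
R_2 = 24.5 (n_2 = 4)
R_3 = 22 (n_3 = 3)
R_4 = 38.5 (n_4 = 5)
Step 3: H = 12/(N(N+1)) * sum(R_i^2/n_i) - 3(N+1)
     = 12/(15*16) * (35^2/3 + 24.5^2/4 + 22^2/3 + 38.5^2/5) - 3*16
     = 0.050000 * 1016.18 - 48
     = 2.808958.
Step 4: Ties present; correction factor C = 1 - 18/(15^3 - 15) = 0.994643. Corrected H = 2.808958 / 0.994643 = 2.824087.
Step 5: Under H0, H ~ chi^2(3); p-value = 0.419550.
Step 6: alpha = 0.05. fail to reject H0.

H = 2.8241, df = 3, p = 0.419550, fail to reject H0.
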